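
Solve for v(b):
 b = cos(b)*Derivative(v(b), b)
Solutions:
 v(b) = C1 + Integral(b/cos(b), b)


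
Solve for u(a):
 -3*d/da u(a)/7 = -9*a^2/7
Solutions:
 u(a) = C1 + a^3


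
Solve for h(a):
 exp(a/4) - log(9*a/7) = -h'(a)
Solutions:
 h(a) = C1 + a*log(a) + a*(-log(7) - 1 + 2*log(3)) - 4*exp(a/4)


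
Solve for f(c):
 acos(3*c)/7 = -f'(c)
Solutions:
 f(c) = C1 - c*acos(3*c)/7 + sqrt(1 - 9*c^2)/21


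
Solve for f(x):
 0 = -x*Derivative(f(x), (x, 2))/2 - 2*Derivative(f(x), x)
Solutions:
 f(x) = C1 + C2/x^3


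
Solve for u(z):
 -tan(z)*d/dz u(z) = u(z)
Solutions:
 u(z) = C1/sin(z)


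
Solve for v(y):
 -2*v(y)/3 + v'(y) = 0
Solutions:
 v(y) = C1*exp(2*y/3)


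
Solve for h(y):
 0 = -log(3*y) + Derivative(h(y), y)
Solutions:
 h(y) = C1 + y*log(y) - y + y*log(3)


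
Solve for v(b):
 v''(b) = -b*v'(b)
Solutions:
 v(b) = C1 + C2*erf(sqrt(2)*b/2)


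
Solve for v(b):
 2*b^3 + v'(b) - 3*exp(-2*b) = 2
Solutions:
 v(b) = C1 - b^4/2 + 2*b - 3*exp(-2*b)/2


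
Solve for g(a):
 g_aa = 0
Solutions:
 g(a) = C1 + C2*a


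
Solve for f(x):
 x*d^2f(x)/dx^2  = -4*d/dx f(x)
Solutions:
 f(x) = C1 + C2/x^3


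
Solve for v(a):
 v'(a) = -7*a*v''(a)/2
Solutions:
 v(a) = C1 + C2*a^(5/7)


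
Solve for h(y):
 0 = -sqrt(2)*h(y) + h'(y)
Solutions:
 h(y) = C1*exp(sqrt(2)*y)


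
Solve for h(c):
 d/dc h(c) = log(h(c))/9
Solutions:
 li(h(c)) = C1 + c/9


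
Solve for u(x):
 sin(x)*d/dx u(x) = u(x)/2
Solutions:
 u(x) = C1*(cos(x) - 1)^(1/4)/(cos(x) + 1)^(1/4)


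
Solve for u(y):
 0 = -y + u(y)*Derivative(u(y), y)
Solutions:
 u(y) = -sqrt(C1 + y^2)
 u(y) = sqrt(C1 + y^2)


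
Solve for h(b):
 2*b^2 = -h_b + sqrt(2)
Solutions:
 h(b) = C1 - 2*b^3/3 + sqrt(2)*b


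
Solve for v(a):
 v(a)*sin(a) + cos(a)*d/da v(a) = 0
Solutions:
 v(a) = C1*cos(a)


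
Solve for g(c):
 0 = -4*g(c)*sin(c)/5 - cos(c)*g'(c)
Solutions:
 g(c) = C1*cos(c)^(4/5)


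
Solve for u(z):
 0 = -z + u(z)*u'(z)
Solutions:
 u(z) = -sqrt(C1 + z^2)
 u(z) = sqrt(C1 + z^2)


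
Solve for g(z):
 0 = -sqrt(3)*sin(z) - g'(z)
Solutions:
 g(z) = C1 + sqrt(3)*cos(z)


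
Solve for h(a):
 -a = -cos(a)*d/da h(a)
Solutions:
 h(a) = C1 + Integral(a/cos(a), a)


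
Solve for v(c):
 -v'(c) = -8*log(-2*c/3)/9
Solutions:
 v(c) = C1 + 8*c*log(-c)/9 + 8*c*(-log(3) - 1 + log(2))/9


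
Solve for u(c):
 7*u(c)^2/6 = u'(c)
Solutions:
 u(c) = -6/(C1 + 7*c)


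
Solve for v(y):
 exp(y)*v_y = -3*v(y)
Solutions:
 v(y) = C1*exp(3*exp(-y))


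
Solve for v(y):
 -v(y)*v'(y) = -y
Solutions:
 v(y) = -sqrt(C1 + y^2)
 v(y) = sqrt(C1 + y^2)


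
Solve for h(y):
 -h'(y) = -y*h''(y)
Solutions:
 h(y) = C1 + C2*y^2


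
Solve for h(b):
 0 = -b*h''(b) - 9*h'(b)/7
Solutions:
 h(b) = C1 + C2/b^(2/7)


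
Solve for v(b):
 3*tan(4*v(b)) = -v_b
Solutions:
 v(b) = -asin(C1*exp(-12*b))/4 + pi/4
 v(b) = asin(C1*exp(-12*b))/4


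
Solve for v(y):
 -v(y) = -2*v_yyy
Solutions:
 v(y) = C3*exp(2^(2/3)*y/2) + (C1*sin(2^(2/3)*sqrt(3)*y/4) + C2*cos(2^(2/3)*sqrt(3)*y/4))*exp(-2^(2/3)*y/4)


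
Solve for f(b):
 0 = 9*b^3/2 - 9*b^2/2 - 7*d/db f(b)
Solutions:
 f(b) = C1 + 9*b^4/56 - 3*b^3/14


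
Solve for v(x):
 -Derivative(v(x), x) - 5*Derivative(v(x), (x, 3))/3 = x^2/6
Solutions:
 v(x) = C1 + C2*sin(sqrt(15)*x/5) + C3*cos(sqrt(15)*x/5) - x^3/18 + 5*x/9


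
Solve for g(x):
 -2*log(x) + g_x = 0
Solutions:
 g(x) = C1 + 2*x*log(x) - 2*x


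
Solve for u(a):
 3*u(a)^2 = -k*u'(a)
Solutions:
 u(a) = k/(C1*k + 3*a)


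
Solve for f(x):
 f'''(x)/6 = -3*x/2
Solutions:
 f(x) = C1 + C2*x + C3*x^2 - 3*x^4/8


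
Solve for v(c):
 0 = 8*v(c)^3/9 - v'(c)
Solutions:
 v(c) = -3*sqrt(2)*sqrt(-1/(C1 + 8*c))/2
 v(c) = 3*sqrt(2)*sqrt(-1/(C1 + 8*c))/2


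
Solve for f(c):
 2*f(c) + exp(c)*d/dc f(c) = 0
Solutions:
 f(c) = C1*exp(2*exp(-c))


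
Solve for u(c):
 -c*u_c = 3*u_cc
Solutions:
 u(c) = C1 + C2*erf(sqrt(6)*c/6)


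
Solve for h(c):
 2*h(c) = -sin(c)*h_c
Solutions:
 h(c) = C1*(cos(c) + 1)/(cos(c) - 1)


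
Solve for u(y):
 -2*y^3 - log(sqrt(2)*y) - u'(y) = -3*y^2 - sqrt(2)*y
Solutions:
 u(y) = C1 - y^4/2 + y^3 + sqrt(2)*y^2/2 - y*log(y) - y*log(2)/2 + y


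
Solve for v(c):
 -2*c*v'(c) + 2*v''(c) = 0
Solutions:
 v(c) = C1 + C2*erfi(sqrt(2)*c/2)


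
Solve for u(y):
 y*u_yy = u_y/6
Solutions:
 u(y) = C1 + C2*y^(7/6)


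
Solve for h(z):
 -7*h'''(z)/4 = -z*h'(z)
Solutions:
 h(z) = C1 + Integral(C2*airyai(14^(2/3)*z/7) + C3*airybi(14^(2/3)*z/7), z)


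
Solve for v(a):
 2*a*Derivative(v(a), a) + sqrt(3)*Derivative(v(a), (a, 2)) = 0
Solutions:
 v(a) = C1 + C2*erf(3^(3/4)*a/3)


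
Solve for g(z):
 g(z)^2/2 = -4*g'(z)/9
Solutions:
 g(z) = 8/(C1 + 9*z)


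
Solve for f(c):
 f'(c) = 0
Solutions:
 f(c) = C1


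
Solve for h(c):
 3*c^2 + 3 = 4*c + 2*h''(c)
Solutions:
 h(c) = C1 + C2*c + c^4/8 - c^3/3 + 3*c^2/4


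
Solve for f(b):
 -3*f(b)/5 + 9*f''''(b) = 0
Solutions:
 f(b) = C1*exp(-15^(3/4)*b/15) + C2*exp(15^(3/4)*b/15) + C3*sin(15^(3/4)*b/15) + C4*cos(15^(3/4)*b/15)


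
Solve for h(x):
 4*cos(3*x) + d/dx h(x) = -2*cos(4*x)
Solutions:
 h(x) = C1 - 4*sin(3*x)/3 - sin(4*x)/2


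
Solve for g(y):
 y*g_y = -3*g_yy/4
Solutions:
 g(y) = C1 + C2*erf(sqrt(6)*y/3)


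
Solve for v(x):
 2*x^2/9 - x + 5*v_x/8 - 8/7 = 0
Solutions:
 v(x) = C1 - 16*x^3/135 + 4*x^2/5 + 64*x/35


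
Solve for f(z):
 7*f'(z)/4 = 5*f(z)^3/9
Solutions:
 f(z) = -3*sqrt(14)*sqrt(-1/(C1 + 20*z))/2
 f(z) = 3*sqrt(14)*sqrt(-1/(C1 + 20*z))/2


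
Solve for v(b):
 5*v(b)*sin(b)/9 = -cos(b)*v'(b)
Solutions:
 v(b) = C1*cos(b)^(5/9)


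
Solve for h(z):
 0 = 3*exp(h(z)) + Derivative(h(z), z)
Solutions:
 h(z) = log(1/(C1 + 3*z))


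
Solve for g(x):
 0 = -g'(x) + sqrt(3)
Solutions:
 g(x) = C1 + sqrt(3)*x


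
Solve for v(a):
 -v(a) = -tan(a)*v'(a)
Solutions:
 v(a) = C1*sin(a)


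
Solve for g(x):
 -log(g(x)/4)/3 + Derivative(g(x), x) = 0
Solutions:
 3*Integral(1/(-log(_y) + 2*log(2)), (_y, g(x))) = C1 - x


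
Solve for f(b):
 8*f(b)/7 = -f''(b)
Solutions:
 f(b) = C1*sin(2*sqrt(14)*b/7) + C2*cos(2*sqrt(14)*b/7)


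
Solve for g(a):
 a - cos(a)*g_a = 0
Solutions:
 g(a) = C1 + Integral(a/cos(a), a)


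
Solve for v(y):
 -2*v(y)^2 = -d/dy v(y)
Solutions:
 v(y) = -1/(C1 + 2*y)


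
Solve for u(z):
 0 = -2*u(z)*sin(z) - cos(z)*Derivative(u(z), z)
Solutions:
 u(z) = C1*cos(z)^2


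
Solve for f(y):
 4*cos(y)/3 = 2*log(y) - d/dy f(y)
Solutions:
 f(y) = C1 + 2*y*log(y) - 2*y - 4*sin(y)/3


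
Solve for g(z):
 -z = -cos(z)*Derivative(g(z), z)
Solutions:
 g(z) = C1 + Integral(z/cos(z), z)


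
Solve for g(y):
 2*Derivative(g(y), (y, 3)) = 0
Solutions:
 g(y) = C1 + C2*y + C3*y^2


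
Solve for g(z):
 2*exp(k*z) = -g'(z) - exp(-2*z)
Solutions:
 g(z) = C1 + exp(-2*z)/2 - 2*exp(k*z)/k


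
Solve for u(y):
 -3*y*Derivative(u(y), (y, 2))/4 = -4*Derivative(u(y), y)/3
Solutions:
 u(y) = C1 + C2*y^(25/9)


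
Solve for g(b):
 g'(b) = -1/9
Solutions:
 g(b) = C1 - b/9


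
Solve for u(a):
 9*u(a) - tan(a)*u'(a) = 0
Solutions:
 u(a) = C1*sin(a)^9


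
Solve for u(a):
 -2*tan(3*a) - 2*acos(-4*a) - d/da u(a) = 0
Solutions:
 u(a) = C1 - 2*a*acos(-4*a) - sqrt(1 - 16*a^2)/2 + 2*log(cos(3*a))/3


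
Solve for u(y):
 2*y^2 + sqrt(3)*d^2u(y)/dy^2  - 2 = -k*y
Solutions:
 u(y) = C1 + C2*y - sqrt(3)*k*y^3/18 - sqrt(3)*y^4/18 + sqrt(3)*y^2/3


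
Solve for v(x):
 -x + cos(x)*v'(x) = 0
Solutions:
 v(x) = C1 + Integral(x/cos(x), x)


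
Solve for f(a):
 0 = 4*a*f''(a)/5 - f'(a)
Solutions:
 f(a) = C1 + C2*a^(9/4)


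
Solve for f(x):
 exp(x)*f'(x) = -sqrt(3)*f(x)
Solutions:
 f(x) = C1*exp(sqrt(3)*exp(-x))


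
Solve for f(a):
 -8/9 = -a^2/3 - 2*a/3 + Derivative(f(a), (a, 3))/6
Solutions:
 f(a) = C1 + C2*a + C3*a^2 + a^5/30 + a^4/6 - 8*a^3/9


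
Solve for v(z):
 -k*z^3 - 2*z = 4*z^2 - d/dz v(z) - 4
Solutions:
 v(z) = C1 + k*z^4/4 + 4*z^3/3 + z^2 - 4*z


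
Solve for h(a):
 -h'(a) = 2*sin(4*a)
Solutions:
 h(a) = C1 + cos(4*a)/2


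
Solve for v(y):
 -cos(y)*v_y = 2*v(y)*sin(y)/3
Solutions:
 v(y) = C1*cos(y)^(2/3)


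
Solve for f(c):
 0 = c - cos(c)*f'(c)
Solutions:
 f(c) = C1 + Integral(c/cos(c), c)


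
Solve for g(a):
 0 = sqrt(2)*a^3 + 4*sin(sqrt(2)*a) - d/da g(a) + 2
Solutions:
 g(a) = C1 + sqrt(2)*a^4/4 + 2*a - 2*sqrt(2)*cos(sqrt(2)*a)


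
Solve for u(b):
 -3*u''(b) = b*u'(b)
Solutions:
 u(b) = C1 + C2*erf(sqrt(6)*b/6)


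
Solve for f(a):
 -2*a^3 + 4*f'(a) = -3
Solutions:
 f(a) = C1 + a^4/8 - 3*a/4


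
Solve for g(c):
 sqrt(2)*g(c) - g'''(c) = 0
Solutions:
 g(c) = C3*exp(2^(1/6)*c) + (C1*sin(2^(1/6)*sqrt(3)*c/2) + C2*cos(2^(1/6)*sqrt(3)*c/2))*exp(-2^(1/6)*c/2)


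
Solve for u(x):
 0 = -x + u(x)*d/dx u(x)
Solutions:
 u(x) = -sqrt(C1 + x^2)
 u(x) = sqrt(C1 + x^2)


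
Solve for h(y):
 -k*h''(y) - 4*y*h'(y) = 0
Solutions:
 h(y) = C1 + C2*sqrt(k)*erf(sqrt(2)*y*sqrt(1/k))


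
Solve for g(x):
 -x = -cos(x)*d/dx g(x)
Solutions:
 g(x) = C1 + Integral(x/cos(x), x)


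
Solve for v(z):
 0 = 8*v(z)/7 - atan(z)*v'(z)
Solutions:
 v(z) = C1*exp(8*Integral(1/atan(z), z)/7)


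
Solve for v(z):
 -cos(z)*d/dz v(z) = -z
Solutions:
 v(z) = C1 + Integral(z/cos(z), z)


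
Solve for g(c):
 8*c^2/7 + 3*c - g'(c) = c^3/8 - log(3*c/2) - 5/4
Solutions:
 g(c) = C1 - c^4/32 + 8*c^3/21 + 3*c^2/2 + c*log(c) + c/4 + c*log(3/2)


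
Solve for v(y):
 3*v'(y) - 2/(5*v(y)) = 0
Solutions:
 v(y) = -sqrt(C1 + 60*y)/15
 v(y) = sqrt(C1 + 60*y)/15


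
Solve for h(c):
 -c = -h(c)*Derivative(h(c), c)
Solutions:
 h(c) = -sqrt(C1 + c^2)
 h(c) = sqrt(C1 + c^2)


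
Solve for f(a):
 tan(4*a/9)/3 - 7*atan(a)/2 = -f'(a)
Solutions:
 f(a) = C1 + 7*a*atan(a)/2 - 7*log(a^2 + 1)/4 + 3*log(cos(4*a/9))/4


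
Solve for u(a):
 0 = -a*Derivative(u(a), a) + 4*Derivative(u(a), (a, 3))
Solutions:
 u(a) = C1 + Integral(C2*airyai(2^(1/3)*a/2) + C3*airybi(2^(1/3)*a/2), a)


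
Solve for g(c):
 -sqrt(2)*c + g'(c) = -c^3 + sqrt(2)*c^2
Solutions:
 g(c) = C1 - c^4/4 + sqrt(2)*c^3/3 + sqrt(2)*c^2/2


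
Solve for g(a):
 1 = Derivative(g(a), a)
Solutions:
 g(a) = C1 + a


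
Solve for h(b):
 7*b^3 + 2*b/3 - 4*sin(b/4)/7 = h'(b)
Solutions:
 h(b) = C1 + 7*b^4/4 + b^2/3 + 16*cos(b/4)/7


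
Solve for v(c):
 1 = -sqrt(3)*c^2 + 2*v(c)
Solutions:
 v(c) = sqrt(3)*c^2/2 + 1/2


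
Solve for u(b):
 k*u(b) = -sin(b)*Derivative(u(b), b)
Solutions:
 u(b) = C1*exp(k*(-log(cos(b) - 1) + log(cos(b) + 1))/2)


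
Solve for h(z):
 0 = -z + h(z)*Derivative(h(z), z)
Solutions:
 h(z) = -sqrt(C1 + z^2)
 h(z) = sqrt(C1 + z^2)


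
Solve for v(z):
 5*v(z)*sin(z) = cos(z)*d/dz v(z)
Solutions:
 v(z) = C1/cos(z)^5


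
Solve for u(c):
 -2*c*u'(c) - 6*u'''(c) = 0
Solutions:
 u(c) = C1 + Integral(C2*airyai(-3^(2/3)*c/3) + C3*airybi(-3^(2/3)*c/3), c)


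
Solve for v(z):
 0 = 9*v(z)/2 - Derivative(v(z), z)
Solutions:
 v(z) = C1*exp(9*z/2)


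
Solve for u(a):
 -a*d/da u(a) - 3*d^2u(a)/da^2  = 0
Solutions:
 u(a) = C1 + C2*erf(sqrt(6)*a/6)


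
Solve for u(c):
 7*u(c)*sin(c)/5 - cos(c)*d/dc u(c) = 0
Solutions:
 u(c) = C1/cos(c)^(7/5)


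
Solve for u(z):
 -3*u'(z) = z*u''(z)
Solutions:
 u(z) = C1 + C2/z^2


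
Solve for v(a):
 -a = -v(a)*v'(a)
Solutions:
 v(a) = -sqrt(C1 + a^2)
 v(a) = sqrt(C1 + a^2)


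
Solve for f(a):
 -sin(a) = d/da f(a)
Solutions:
 f(a) = C1 + cos(a)


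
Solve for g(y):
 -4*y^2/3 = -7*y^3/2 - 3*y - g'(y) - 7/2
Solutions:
 g(y) = C1 - 7*y^4/8 + 4*y^3/9 - 3*y^2/2 - 7*y/2


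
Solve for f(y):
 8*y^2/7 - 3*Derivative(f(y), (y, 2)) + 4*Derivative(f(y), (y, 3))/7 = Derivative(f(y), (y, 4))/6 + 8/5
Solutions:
 f(y) = C1 + C2*y + 2*y^4/63 + 32*y^3/1323 - 12688*y^2/46305 + (C3*sin(3*sqrt(82)*y/7) + C4*cos(3*sqrt(82)*y/7))*exp(12*y/7)


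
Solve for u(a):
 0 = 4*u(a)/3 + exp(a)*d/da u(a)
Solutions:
 u(a) = C1*exp(4*exp(-a)/3)


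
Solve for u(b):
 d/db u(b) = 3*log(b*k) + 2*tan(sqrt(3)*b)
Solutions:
 u(b) = C1 + 3*b*log(b*k) - 3*b - 2*sqrt(3)*log(cos(sqrt(3)*b))/3


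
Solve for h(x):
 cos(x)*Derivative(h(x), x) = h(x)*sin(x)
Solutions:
 h(x) = C1/cos(x)


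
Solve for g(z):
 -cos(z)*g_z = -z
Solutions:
 g(z) = C1 + Integral(z/cos(z), z)


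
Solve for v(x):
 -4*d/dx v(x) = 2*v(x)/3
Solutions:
 v(x) = C1*exp(-x/6)


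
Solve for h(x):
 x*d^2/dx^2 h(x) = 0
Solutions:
 h(x) = C1 + C2*x


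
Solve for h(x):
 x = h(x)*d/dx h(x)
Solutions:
 h(x) = -sqrt(C1 + x^2)
 h(x) = sqrt(C1 + x^2)


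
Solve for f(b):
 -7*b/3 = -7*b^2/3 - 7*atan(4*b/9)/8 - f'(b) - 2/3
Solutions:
 f(b) = C1 - 7*b^3/9 + 7*b^2/6 - 7*b*atan(4*b/9)/8 - 2*b/3 + 63*log(16*b^2 + 81)/64


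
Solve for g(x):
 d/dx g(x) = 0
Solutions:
 g(x) = C1


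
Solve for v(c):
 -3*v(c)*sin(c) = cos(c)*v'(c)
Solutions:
 v(c) = C1*cos(c)^3


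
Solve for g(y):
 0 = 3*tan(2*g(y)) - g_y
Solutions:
 g(y) = -asin(C1*exp(6*y))/2 + pi/2
 g(y) = asin(C1*exp(6*y))/2


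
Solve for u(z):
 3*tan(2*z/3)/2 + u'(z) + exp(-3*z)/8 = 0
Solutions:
 u(z) = C1 - 9*log(tan(2*z/3)^2 + 1)/8 + exp(-3*z)/24


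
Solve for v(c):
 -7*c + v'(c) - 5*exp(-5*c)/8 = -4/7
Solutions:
 v(c) = C1 + 7*c^2/2 - 4*c/7 - exp(-5*c)/8


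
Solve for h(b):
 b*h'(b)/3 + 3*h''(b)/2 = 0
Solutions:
 h(b) = C1 + C2*erf(b/3)


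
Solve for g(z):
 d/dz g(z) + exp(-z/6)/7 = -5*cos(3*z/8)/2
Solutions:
 g(z) = C1 - 20*sin(3*z/8)/3 + 6*exp(-z/6)/7


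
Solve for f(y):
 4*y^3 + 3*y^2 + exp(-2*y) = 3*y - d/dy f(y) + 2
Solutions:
 f(y) = C1 - y^4 - y^3 + 3*y^2/2 + 2*y + exp(-2*y)/2


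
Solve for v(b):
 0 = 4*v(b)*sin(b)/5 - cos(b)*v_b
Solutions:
 v(b) = C1/cos(b)^(4/5)


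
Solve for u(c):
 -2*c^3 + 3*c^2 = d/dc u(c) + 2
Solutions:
 u(c) = C1 - c^4/2 + c^3 - 2*c


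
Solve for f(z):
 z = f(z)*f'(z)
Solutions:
 f(z) = -sqrt(C1 + z^2)
 f(z) = sqrt(C1 + z^2)


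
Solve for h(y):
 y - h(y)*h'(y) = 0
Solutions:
 h(y) = -sqrt(C1 + y^2)
 h(y) = sqrt(C1 + y^2)


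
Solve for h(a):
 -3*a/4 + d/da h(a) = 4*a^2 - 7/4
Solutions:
 h(a) = C1 + 4*a^3/3 + 3*a^2/8 - 7*a/4


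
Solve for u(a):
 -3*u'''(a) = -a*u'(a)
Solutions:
 u(a) = C1 + Integral(C2*airyai(3^(2/3)*a/3) + C3*airybi(3^(2/3)*a/3), a)


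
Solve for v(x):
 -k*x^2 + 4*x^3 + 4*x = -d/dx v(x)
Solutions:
 v(x) = C1 + k*x^3/3 - x^4 - 2*x^2


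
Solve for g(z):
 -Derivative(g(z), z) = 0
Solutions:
 g(z) = C1


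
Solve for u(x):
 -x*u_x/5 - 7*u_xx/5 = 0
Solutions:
 u(x) = C1 + C2*erf(sqrt(14)*x/14)


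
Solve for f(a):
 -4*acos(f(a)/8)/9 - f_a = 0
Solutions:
 Integral(1/acos(_y/8), (_y, f(a))) = C1 - 4*a/9


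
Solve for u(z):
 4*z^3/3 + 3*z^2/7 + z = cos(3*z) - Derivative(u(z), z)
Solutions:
 u(z) = C1 - z^4/3 - z^3/7 - z^2/2 + sin(3*z)/3


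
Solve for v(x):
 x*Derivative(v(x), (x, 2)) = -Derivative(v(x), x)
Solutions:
 v(x) = C1 + C2*log(x)


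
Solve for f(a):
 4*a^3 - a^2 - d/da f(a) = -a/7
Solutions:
 f(a) = C1 + a^4 - a^3/3 + a^2/14


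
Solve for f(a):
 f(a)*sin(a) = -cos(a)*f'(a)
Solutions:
 f(a) = C1*cos(a)


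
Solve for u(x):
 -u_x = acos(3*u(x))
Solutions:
 Integral(1/acos(3*_y), (_y, u(x))) = C1 - x


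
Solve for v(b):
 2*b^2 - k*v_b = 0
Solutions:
 v(b) = C1 + 2*b^3/(3*k)


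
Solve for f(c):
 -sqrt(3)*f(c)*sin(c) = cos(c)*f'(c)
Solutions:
 f(c) = C1*cos(c)^(sqrt(3))


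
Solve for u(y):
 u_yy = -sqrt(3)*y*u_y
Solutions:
 u(y) = C1 + C2*erf(sqrt(2)*3^(1/4)*y/2)


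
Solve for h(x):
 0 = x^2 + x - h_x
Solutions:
 h(x) = C1 + x^3/3 + x^2/2


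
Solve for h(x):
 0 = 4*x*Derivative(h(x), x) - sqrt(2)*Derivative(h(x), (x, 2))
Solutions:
 h(x) = C1 + C2*erfi(2^(1/4)*x)


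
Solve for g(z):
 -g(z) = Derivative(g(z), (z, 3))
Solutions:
 g(z) = C3*exp(-z) + (C1*sin(sqrt(3)*z/2) + C2*cos(sqrt(3)*z/2))*exp(z/2)


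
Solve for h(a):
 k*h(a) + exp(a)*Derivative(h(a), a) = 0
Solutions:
 h(a) = C1*exp(k*exp(-a))


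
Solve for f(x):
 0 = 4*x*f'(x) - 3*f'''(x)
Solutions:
 f(x) = C1 + Integral(C2*airyai(6^(2/3)*x/3) + C3*airybi(6^(2/3)*x/3), x)


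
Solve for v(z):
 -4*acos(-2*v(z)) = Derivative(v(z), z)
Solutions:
 Integral(1/acos(-2*_y), (_y, v(z))) = C1 - 4*z


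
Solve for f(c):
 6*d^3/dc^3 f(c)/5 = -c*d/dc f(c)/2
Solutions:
 f(c) = C1 + Integral(C2*airyai(-90^(1/3)*c/6) + C3*airybi(-90^(1/3)*c/6), c)


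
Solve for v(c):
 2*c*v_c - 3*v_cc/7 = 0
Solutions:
 v(c) = C1 + C2*erfi(sqrt(21)*c/3)


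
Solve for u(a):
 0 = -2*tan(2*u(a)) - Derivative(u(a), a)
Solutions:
 u(a) = -asin(C1*exp(-4*a))/2 + pi/2
 u(a) = asin(C1*exp(-4*a))/2


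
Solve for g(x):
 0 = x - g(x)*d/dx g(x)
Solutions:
 g(x) = -sqrt(C1 + x^2)
 g(x) = sqrt(C1 + x^2)


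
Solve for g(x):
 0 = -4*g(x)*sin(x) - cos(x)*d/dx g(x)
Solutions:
 g(x) = C1*cos(x)^4


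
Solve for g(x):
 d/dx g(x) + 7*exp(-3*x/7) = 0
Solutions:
 g(x) = C1 + 49*exp(-3*x/7)/3


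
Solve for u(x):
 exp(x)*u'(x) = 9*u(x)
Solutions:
 u(x) = C1*exp(-9*exp(-x))


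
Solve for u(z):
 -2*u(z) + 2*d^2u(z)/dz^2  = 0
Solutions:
 u(z) = C1*exp(-z) + C2*exp(z)


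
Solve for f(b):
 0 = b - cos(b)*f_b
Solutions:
 f(b) = C1 + Integral(b/cos(b), b)


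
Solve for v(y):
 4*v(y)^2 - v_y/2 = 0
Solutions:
 v(y) = -1/(C1 + 8*y)


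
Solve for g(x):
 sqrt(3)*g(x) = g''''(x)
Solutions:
 g(x) = C1*exp(-3^(1/8)*x) + C2*exp(3^(1/8)*x) + C3*sin(3^(1/8)*x) + C4*cos(3^(1/8)*x)


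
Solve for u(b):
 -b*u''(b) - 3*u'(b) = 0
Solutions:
 u(b) = C1 + C2/b^2


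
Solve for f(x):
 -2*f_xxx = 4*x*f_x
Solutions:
 f(x) = C1 + Integral(C2*airyai(-2^(1/3)*x) + C3*airybi(-2^(1/3)*x), x)


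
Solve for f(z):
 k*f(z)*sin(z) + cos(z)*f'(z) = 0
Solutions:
 f(z) = C1*exp(k*log(cos(z)))


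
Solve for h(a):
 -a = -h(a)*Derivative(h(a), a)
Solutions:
 h(a) = -sqrt(C1 + a^2)
 h(a) = sqrt(C1 + a^2)


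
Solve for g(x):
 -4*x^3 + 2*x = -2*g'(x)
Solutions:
 g(x) = C1 + x^4/2 - x^2/2


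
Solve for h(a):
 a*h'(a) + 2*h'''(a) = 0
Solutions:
 h(a) = C1 + Integral(C2*airyai(-2^(2/3)*a/2) + C3*airybi(-2^(2/3)*a/2), a)


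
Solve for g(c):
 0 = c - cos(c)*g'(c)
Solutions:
 g(c) = C1 + Integral(c/cos(c), c)


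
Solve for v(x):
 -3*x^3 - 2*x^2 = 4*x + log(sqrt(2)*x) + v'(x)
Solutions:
 v(x) = C1 - 3*x^4/4 - 2*x^3/3 - 2*x^2 - x*log(x) - x*log(2)/2 + x


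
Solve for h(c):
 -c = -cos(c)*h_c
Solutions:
 h(c) = C1 + Integral(c/cos(c), c)


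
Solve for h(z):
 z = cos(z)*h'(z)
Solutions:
 h(z) = C1 + Integral(z/cos(z), z)


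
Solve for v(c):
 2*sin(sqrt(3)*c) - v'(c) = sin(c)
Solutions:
 v(c) = C1 + cos(c) - 2*sqrt(3)*cos(sqrt(3)*c)/3


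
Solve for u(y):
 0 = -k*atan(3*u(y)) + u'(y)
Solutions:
 Integral(1/atan(3*_y), (_y, u(y))) = C1 + k*y


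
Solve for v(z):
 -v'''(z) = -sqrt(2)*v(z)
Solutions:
 v(z) = C3*exp(2^(1/6)*z) + (C1*sin(2^(1/6)*sqrt(3)*z/2) + C2*cos(2^(1/6)*sqrt(3)*z/2))*exp(-2^(1/6)*z/2)


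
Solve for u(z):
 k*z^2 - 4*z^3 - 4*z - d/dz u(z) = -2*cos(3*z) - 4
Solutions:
 u(z) = C1 + k*z^3/3 - z^4 - 2*z^2 + 4*z + 2*sin(3*z)/3


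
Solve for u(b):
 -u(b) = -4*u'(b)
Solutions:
 u(b) = C1*exp(b/4)


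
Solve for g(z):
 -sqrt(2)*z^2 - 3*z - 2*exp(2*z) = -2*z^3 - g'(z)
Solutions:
 g(z) = C1 - z^4/2 + sqrt(2)*z^3/3 + 3*z^2/2 + exp(2*z)


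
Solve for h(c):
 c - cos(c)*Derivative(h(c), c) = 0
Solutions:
 h(c) = C1 + Integral(c/cos(c), c)


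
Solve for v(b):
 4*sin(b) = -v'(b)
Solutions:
 v(b) = C1 + 4*cos(b)


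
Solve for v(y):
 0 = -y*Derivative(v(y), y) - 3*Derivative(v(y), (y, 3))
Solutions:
 v(y) = C1 + Integral(C2*airyai(-3^(2/3)*y/3) + C3*airybi(-3^(2/3)*y/3), y)


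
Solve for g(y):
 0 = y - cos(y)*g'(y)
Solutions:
 g(y) = C1 + Integral(y/cos(y), y)


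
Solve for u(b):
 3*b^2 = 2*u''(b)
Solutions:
 u(b) = C1 + C2*b + b^4/8


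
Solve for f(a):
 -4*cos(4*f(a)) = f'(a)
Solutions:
 f(a) = -asin((C1 + exp(32*a))/(C1 - exp(32*a)))/4 + pi/4
 f(a) = asin((C1 + exp(32*a))/(C1 - exp(32*a)))/4


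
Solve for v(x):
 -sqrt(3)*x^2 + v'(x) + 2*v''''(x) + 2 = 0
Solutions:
 v(x) = C1 + C4*exp(-2^(2/3)*x/2) + sqrt(3)*x^3/3 - 2*x + (C2*sin(2^(2/3)*sqrt(3)*x/4) + C3*cos(2^(2/3)*sqrt(3)*x/4))*exp(2^(2/3)*x/4)


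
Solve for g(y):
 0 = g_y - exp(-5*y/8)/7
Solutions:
 g(y) = C1 - 8*exp(-5*y/8)/35


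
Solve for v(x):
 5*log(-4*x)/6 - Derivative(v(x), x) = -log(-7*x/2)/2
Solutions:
 v(x) = C1 + 4*x*log(-x)/3 + x*(-8 + 7*log(2) + 3*log(7))/6


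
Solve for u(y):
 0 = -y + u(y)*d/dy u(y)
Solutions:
 u(y) = -sqrt(C1 + y^2)
 u(y) = sqrt(C1 + y^2)


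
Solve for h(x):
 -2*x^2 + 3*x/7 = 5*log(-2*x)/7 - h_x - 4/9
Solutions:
 h(x) = C1 + 2*x^3/3 - 3*x^2/14 + 5*x*log(-x)/7 + x*(-73 + 45*log(2))/63


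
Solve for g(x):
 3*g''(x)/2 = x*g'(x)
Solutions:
 g(x) = C1 + C2*erfi(sqrt(3)*x/3)


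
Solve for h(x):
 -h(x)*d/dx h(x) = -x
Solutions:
 h(x) = -sqrt(C1 + x^2)
 h(x) = sqrt(C1 + x^2)


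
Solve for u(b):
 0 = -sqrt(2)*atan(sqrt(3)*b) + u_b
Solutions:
 u(b) = C1 + sqrt(2)*(b*atan(sqrt(3)*b) - sqrt(3)*log(3*b^2 + 1)/6)


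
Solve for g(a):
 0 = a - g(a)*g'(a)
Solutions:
 g(a) = -sqrt(C1 + a^2)
 g(a) = sqrt(C1 + a^2)


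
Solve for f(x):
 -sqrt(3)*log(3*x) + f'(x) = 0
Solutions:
 f(x) = C1 + sqrt(3)*x*log(x) - sqrt(3)*x + sqrt(3)*x*log(3)


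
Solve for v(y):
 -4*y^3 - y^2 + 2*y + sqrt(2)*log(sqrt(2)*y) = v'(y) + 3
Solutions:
 v(y) = C1 - y^4 - y^3/3 + y^2 + sqrt(2)*y*log(y) - 3*y - sqrt(2)*y + sqrt(2)*y*log(2)/2


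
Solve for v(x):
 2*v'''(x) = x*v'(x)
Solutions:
 v(x) = C1 + Integral(C2*airyai(2^(2/3)*x/2) + C3*airybi(2^(2/3)*x/2), x)


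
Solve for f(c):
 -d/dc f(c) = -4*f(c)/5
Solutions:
 f(c) = C1*exp(4*c/5)


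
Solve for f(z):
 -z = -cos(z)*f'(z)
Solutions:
 f(z) = C1 + Integral(z/cos(z), z)


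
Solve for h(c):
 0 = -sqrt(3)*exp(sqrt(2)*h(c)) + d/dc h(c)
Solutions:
 h(c) = sqrt(2)*(2*log(-1/(C1 + sqrt(3)*c)) - log(2))/4


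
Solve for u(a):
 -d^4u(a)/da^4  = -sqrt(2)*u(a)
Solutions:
 u(a) = C1*exp(-2^(1/8)*a) + C2*exp(2^(1/8)*a) + C3*sin(2^(1/8)*a) + C4*cos(2^(1/8)*a)


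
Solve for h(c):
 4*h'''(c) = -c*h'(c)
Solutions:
 h(c) = C1 + Integral(C2*airyai(-2^(1/3)*c/2) + C3*airybi(-2^(1/3)*c/2), c)


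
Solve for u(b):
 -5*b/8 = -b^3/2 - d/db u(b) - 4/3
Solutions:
 u(b) = C1 - b^4/8 + 5*b^2/16 - 4*b/3


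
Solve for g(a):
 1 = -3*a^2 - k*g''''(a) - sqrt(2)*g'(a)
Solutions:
 g(a) = C1 + C2*exp(2^(1/6)*a*(-1/k)^(1/3)) + C3*exp(2^(1/6)*a*(-1/k)^(1/3)*(-1 + sqrt(3)*I)/2) + C4*exp(-2^(1/6)*a*(-1/k)^(1/3)*(1 + sqrt(3)*I)/2) - sqrt(2)*a^3/2 - sqrt(2)*a/2


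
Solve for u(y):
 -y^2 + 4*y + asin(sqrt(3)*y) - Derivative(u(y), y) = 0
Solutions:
 u(y) = C1 - y^3/3 + 2*y^2 + y*asin(sqrt(3)*y) + sqrt(3)*sqrt(1 - 3*y^2)/3


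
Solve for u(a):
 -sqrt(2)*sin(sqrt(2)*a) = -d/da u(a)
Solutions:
 u(a) = C1 - cos(sqrt(2)*a)


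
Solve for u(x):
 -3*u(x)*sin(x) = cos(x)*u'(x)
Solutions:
 u(x) = C1*cos(x)^3


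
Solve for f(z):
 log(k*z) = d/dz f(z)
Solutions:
 f(z) = C1 + z*log(k*z) - z


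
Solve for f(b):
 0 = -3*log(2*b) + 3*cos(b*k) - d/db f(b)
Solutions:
 f(b) = C1 - 3*b*log(b) - 3*b*log(2) + 3*b + 3*Piecewise((sin(b*k)/k, Ne(k, 0)), (b, True))


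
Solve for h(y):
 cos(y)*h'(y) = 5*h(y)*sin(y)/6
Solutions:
 h(y) = C1/cos(y)^(5/6)


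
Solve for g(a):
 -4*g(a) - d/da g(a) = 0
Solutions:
 g(a) = C1*exp(-4*a)


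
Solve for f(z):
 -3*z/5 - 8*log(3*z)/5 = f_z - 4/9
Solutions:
 f(z) = C1 - 3*z^2/10 - 8*z*log(z)/5 - 8*z*log(3)/5 + 92*z/45


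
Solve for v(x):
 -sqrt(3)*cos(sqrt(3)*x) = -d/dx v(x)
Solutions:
 v(x) = C1 + sin(sqrt(3)*x)


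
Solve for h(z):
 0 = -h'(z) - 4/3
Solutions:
 h(z) = C1 - 4*z/3


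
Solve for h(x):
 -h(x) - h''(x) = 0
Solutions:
 h(x) = C1*sin(x) + C2*cos(x)


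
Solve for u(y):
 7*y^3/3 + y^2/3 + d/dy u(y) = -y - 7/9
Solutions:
 u(y) = C1 - 7*y^4/12 - y^3/9 - y^2/2 - 7*y/9


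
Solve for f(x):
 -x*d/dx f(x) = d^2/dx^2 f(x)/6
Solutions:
 f(x) = C1 + C2*erf(sqrt(3)*x)


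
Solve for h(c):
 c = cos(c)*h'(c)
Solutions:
 h(c) = C1 + Integral(c/cos(c), c)


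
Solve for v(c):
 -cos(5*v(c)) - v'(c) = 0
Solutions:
 v(c) = -asin((C1 + exp(10*c))/(C1 - exp(10*c)))/5 + pi/5
 v(c) = asin((C1 + exp(10*c))/(C1 - exp(10*c)))/5


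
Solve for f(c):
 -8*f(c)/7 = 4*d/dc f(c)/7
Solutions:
 f(c) = C1*exp(-2*c)


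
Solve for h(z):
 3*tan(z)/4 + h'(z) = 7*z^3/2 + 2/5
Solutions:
 h(z) = C1 + 7*z^4/8 + 2*z/5 + 3*log(cos(z))/4


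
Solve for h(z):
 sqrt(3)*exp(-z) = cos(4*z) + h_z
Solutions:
 h(z) = C1 - sin(4*z)/4 - sqrt(3)*exp(-z)


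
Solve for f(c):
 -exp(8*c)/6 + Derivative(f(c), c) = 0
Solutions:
 f(c) = C1 + exp(8*c)/48


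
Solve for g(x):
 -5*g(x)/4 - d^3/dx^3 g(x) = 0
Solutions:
 g(x) = C3*exp(-10^(1/3)*x/2) + (C1*sin(10^(1/3)*sqrt(3)*x/4) + C2*cos(10^(1/3)*sqrt(3)*x/4))*exp(10^(1/3)*x/4)


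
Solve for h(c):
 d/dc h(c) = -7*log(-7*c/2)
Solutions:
 h(c) = C1 - 7*c*log(-c) + 7*c*(-log(7) + log(2) + 1)


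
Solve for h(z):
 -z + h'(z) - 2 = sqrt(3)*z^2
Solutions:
 h(z) = C1 + sqrt(3)*z^3/3 + z^2/2 + 2*z


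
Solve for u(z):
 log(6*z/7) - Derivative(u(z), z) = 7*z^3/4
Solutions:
 u(z) = C1 - 7*z^4/16 + z*log(z) - z + z*log(6/7)


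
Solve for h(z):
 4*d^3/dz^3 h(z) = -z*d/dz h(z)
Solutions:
 h(z) = C1 + Integral(C2*airyai(-2^(1/3)*z/2) + C3*airybi(-2^(1/3)*z/2), z)


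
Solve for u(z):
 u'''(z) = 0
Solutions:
 u(z) = C1 + C2*z + C3*z^2


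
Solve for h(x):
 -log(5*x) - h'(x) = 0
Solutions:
 h(x) = C1 - x*log(x) - x*log(5) + x


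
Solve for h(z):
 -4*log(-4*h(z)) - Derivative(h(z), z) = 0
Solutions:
 Integral(1/(log(-_y) + 2*log(2)), (_y, h(z)))/4 = C1 - z


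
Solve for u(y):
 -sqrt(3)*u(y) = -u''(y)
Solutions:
 u(y) = C1*exp(-3^(1/4)*y) + C2*exp(3^(1/4)*y)


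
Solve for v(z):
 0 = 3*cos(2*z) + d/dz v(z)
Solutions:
 v(z) = C1 - 3*sin(2*z)/2


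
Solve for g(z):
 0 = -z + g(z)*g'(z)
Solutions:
 g(z) = -sqrt(C1 + z^2)
 g(z) = sqrt(C1 + z^2)


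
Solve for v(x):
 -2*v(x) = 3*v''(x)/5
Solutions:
 v(x) = C1*sin(sqrt(30)*x/3) + C2*cos(sqrt(30)*x/3)


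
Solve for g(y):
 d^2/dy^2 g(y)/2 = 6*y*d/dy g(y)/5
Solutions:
 g(y) = C1 + C2*erfi(sqrt(30)*y/5)


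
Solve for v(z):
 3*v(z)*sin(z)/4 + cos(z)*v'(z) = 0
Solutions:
 v(z) = C1*cos(z)^(3/4)


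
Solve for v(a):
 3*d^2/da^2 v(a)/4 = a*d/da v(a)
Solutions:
 v(a) = C1 + C2*erfi(sqrt(6)*a/3)


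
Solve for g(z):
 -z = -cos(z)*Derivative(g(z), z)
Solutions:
 g(z) = C1 + Integral(z/cos(z), z)


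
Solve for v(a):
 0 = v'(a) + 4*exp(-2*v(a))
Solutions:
 v(a) = log(-sqrt(C1 - 8*a))
 v(a) = log(C1 - 8*a)/2


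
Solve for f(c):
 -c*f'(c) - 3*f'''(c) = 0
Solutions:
 f(c) = C1 + Integral(C2*airyai(-3^(2/3)*c/3) + C3*airybi(-3^(2/3)*c/3), c)


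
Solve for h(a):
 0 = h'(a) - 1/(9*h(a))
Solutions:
 h(a) = -sqrt(C1 + 2*a)/3
 h(a) = sqrt(C1 + 2*a)/3


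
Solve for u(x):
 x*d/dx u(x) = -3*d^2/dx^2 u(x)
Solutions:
 u(x) = C1 + C2*erf(sqrt(6)*x/6)


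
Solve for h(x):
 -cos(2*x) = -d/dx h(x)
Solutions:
 h(x) = C1 + sin(2*x)/2


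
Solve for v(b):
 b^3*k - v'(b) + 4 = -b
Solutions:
 v(b) = C1 + b^4*k/4 + b^2/2 + 4*b


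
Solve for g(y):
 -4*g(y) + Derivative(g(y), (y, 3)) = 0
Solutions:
 g(y) = C3*exp(2^(2/3)*y) + (C1*sin(2^(2/3)*sqrt(3)*y/2) + C2*cos(2^(2/3)*sqrt(3)*y/2))*exp(-2^(2/3)*y/2)


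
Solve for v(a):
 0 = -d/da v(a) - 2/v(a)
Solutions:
 v(a) = -sqrt(C1 - 4*a)
 v(a) = sqrt(C1 - 4*a)


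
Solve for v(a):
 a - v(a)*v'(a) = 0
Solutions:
 v(a) = -sqrt(C1 + a^2)
 v(a) = sqrt(C1 + a^2)


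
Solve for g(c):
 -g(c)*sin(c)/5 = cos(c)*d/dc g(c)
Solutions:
 g(c) = C1*cos(c)^(1/5)


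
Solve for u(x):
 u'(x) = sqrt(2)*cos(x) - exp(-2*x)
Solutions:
 u(x) = C1 + sqrt(2)*sin(x) + exp(-2*x)/2


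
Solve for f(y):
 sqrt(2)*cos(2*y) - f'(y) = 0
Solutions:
 f(y) = C1 + sqrt(2)*sin(2*y)/2


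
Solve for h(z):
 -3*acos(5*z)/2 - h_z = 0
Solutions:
 h(z) = C1 - 3*z*acos(5*z)/2 + 3*sqrt(1 - 25*z^2)/10


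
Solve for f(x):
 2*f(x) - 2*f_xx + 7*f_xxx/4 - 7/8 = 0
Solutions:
 f(x) = C1*exp(x*(32*2^(1/3)/(21*sqrt(3201) + 1195)^(1/3) + 16 + 2^(2/3)*(21*sqrt(3201) + 1195)^(1/3))/42)*sin(2^(1/3)*sqrt(3)*x*(-2^(1/3)*(21*sqrt(3201) + 1195)^(1/3) + 32/(21*sqrt(3201) + 1195)^(1/3))/42) + C2*exp(x*(32*2^(1/3)/(21*sqrt(3201) + 1195)^(1/3) + 16 + 2^(2/3)*(21*sqrt(3201) + 1195)^(1/3))/42)*cos(2^(1/3)*sqrt(3)*x*(-2^(1/3)*(21*sqrt(3201) + 1195)^(1/3) + 32/(21*sqrt(3201) + 1195)^(1/3))/42) + C3*exp(x*(-2^(2/3)*(21*sqrt(3201) + 1195)^(1/3) - 32*2^(1/3)/(21*sqrt(3201) + 1195)^(1/3) + 8)/21) + 7/16


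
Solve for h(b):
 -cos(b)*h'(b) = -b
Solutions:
 h(b) = C1 + Integral(b/cos(b), b)


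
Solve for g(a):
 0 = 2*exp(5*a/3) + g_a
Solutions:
 g(a) = C1 - 6*exp(5*a/3)/5


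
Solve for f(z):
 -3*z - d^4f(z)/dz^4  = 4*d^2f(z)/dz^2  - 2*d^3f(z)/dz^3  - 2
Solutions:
 f(z) = C1 + C2*z - z^3/8 + z^2/16 + (C3*sin(sqrt(3)*z) + C4*cos(sqrt(3)*z))*exp(z)


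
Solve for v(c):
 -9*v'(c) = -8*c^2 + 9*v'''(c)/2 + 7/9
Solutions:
 v(c) = C1 + C2*sin(sqrt(2)*c) + C3*cos(sqrt(2)*c) + 8*c^3/27 - 79*c/81


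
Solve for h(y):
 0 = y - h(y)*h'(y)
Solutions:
 h(y) = -sqrt(C1 + y^2)
 h(y) = sqrt(C1 + y^2)


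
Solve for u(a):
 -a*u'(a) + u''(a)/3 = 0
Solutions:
 u(a) = C1 + C2*erfi(sqrt(6)*a/2)


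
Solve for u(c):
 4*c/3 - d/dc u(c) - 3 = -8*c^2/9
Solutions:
 u(c) = C1 + 8*c^3/27 + 2*c^2/3 - 3*c


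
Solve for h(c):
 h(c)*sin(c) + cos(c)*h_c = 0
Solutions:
 h(c) = C1*cos(c)


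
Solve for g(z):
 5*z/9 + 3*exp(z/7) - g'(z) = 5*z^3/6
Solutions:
 g(z) = C1 - 5*z^4/24 + 5*z^2/18 + 21*exp(z/7)


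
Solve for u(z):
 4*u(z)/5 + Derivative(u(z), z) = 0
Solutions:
 u(z) = C1*exp(-4*z/5)


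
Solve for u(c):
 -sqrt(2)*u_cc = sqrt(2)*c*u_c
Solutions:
 u(c) = C1 + C2*erf(sqrt(2)*c/2)


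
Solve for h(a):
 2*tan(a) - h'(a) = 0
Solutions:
 h(a) = C1 - 2*log(cos(a))


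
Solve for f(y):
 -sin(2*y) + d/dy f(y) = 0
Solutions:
 f(y) = C1 - cos(2*y)/2


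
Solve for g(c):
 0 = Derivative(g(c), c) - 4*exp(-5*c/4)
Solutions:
 g(c) = C1 - 16*exp(-5*c/4)/5


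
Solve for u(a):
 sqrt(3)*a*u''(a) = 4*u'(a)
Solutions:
 u(a) = C1 + C2*a^(1 + 4*sqrt(3)/3)


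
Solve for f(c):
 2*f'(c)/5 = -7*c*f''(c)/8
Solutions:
 f(c) = C1 + C2*c^(19/35)


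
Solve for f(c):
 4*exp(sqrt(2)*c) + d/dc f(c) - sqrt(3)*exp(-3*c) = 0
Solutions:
 f(c) = C1 - 2*sqrt(2)*exp(sqrt(2)*c) - sqrt(3)*exp(-3*c)/3


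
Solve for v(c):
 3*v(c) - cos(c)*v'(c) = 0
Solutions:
 v(c) = C1*(sin(c) + 1)^(3/2)/(sin(c) - 1)^(3/2)


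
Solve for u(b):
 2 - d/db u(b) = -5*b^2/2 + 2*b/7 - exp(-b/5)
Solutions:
 u(b) = C1 + 5*b^3/6 - b^2/7 + 2*b - 5*exp(-b/5)


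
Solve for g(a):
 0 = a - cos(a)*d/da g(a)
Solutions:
 g(a) = C1 + Integral(a/cos(a), a)


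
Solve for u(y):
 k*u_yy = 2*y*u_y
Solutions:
 u(y) = C1 + C2*erf(y*sqrt(-1/k))/sqrt(-1/k)


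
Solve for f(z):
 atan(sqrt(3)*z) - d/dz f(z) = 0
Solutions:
 f(z) = C1 + z*atan(sqrt(3)*z) - sqrt(3)*log(3*z^2 + 1)/6


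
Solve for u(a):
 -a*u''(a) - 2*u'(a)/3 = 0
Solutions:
 u(a) = C1 + C2*a^(1/3)


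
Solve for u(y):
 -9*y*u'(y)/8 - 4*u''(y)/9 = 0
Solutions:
 u(y) = C1 + C2*erf(9*y/8)


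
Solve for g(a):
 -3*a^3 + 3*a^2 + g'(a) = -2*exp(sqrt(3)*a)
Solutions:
 g(a) = C1 + 3*a^4/4 - a^3 - 2*sqrt(3)*exp(sqrt(3)*a)/3


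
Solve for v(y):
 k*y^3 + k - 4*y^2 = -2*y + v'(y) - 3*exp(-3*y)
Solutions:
 v(y) = C1 + k*y^4/4 + k*y - 4*y^3/3 + y^2 - exp(-3*y)


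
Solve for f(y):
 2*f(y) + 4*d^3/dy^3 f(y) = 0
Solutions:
 f(y) = C3*exp(-2^(2/3)*y/2) + (C1*sin(2^(2/3)*sqrt(3)*y/4) + C2*cos(2^(2/3)*sqrt(3)*y/4))*exp(2^(2/3)*y/4)


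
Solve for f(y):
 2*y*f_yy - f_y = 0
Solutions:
 f(y) = C1 + C2*y^(3/2)


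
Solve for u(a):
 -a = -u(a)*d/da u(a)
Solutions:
 u(a) = -sqrt(C1 + a^2)
 u(a) = sqrt(C1 + a^2)


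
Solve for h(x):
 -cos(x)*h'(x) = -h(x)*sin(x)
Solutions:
 h(x) = C1/cos(x)


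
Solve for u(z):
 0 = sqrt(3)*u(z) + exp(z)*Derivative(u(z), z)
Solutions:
 u(z) = C1*exp(sqrt(3)*exp(-z))


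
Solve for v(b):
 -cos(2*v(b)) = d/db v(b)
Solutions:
 v(b) = -asin((C1 + exp(4*b))/(C1 - exp(4*b)))/2 + pi/2
 v(b) = asin((C1 + exp(4*b))/(C1 - exp(4*b)))/2


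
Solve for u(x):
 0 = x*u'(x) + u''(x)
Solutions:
 u(x) = C1 + C2*erf(sqrt(2)*x/2)


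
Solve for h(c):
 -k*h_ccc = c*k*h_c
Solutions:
 h(c) = C1 + Integral(C2*airyai(-c) + C3*airybi(-c), c)


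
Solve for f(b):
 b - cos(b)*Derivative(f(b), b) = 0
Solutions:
 f(b) = C1 + Integral(b/cos(b), b)


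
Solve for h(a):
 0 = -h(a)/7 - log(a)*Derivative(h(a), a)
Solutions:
 h(a) = C1*exp(-li(a)/7)


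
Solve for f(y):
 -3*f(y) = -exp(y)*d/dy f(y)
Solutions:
 f(y) = C1*exp(-3*exp(-y))


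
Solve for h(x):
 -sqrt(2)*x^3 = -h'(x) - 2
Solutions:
 h(x) = C1 + sqrt(2)*x^4/4 - 2*x


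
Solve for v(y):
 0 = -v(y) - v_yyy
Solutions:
 v(y) = C3*exp(-y) + (C1*sin(sqrt(3)*y/2) + C2*cos(sqrt(3)*y/2))*exp(y/2)


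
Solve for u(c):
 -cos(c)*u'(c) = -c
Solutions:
 u(c) = C1 + Integral(c/cos(c), c)


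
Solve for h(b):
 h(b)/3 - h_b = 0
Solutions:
 h(b) = C1*exp(b/3)


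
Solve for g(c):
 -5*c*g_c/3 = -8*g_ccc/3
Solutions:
 g(c) = C1 + Integral(C2*airyai(5^(1/3)*c/2) + C3*airybi(5^(1/3)*c/2), c)


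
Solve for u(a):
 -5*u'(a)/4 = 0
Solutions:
 u(a) = C1


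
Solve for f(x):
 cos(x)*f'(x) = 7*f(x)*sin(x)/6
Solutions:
 f(x) = C1/cos(x)^(7/6)


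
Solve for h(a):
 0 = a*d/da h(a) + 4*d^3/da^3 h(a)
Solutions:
 h(a) = C1 + Integral(C2*airyai(-2^(1/3)*a/2) + C3*airybi(-2^(1/3)*a/2), a)


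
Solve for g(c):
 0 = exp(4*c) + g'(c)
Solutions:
 g(c) = C1 - exp(4*c)/4


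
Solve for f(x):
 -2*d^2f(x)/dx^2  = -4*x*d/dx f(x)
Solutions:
 f(x) = C1 + C2*erfi(x)


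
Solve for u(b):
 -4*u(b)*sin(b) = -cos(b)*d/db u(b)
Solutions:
 u(b) = C1/cos(b)^4


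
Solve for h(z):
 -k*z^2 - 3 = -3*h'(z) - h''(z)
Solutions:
 h(z) = C1 + C2*exp(-3*z) + k*z^3/9 - k*z^2/9 + 2*k*z/27 + z


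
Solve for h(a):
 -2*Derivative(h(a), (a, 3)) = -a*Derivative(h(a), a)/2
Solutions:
 h(a) = C1 + Integral(C2*airyai(2^(1/3)*a/2) + C3*airybi(2^(1/3)*a/2), a)


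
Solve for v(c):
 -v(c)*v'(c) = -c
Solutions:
 v(c) = -sqrt(C1 + c^2)
 v(c) = sqrt(C1 + c^2)


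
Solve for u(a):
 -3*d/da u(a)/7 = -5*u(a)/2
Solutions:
 u(a) = C1*exp(35*a/6)


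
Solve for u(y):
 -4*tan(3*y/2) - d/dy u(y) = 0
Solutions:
 u(y) = C1 + 8*log(cos(3*y/2))/3


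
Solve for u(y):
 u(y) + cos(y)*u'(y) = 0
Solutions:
 u(y) = C1*sqrt(sin(y) - 1)/sqrt(sin(y) + 1)


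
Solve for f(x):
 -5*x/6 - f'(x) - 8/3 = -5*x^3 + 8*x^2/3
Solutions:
 f(x) = C1 + 5*x^4/4 - 8*x^3/9 - 5*x^2/12 - 8*x/3


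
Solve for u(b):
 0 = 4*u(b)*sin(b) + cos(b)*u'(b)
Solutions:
 u(b) = C1*cos(b)^4


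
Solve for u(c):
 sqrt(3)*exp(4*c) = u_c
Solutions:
 u(c) = C1 + sqrt(3)*exp(4*c)/4


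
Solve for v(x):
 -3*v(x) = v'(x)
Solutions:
 v(x) = C1*exp(-3*x)


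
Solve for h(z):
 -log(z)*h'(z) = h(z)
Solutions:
 h(z) = C1*exp(-li(z))


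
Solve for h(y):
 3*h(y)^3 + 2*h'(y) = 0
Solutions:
 h(y) = -sqrt(-1/(C1 - 3*y))
 h(y) = sqrt(-1/(C1 - 3*y))


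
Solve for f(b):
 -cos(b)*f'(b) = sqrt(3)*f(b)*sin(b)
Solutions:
 f(b) = C1*cos(b)^(sqrt(3))


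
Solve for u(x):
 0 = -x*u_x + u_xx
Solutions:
 u(x) = C1 + C2*erfi(sqrt(2)*x/2)


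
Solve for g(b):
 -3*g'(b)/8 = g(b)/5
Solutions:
 g(b) = C1*exp(-8*b/15)


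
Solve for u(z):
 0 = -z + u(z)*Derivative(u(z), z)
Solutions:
 u(z) = -sqrt(C1 + z^2)
 u(z) = sqrt(C1 + z^2)


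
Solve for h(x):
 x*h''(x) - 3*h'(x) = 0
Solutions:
 h(x) = C1 + C2*x^4


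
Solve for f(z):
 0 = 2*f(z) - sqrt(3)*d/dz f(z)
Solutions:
 f(z) = C1*exp(2*sqrt(3)*z/3)


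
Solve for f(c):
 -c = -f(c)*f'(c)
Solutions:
 f(c) = -sqrt(C1 + c^2)
 f(c) = sqrt(C1 + c^2)


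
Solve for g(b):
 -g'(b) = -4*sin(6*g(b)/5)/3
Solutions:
 -4*b/3 + 5*log(cos(6*g(b)/5) - 1)/12 - 5*log(cos(6*g(b)/5) + 1)/12 = C1


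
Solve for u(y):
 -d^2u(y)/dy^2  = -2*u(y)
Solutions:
 u(y) = C1*exp(-sqrt(2)*y) + C2*exp(sqrt(2)*y)


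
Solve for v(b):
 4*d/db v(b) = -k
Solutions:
 v(b) = C1 - b*k/4


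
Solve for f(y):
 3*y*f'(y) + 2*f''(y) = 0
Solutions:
 f(y) = C1 + C2*erf(sqrt(3)*y/2)


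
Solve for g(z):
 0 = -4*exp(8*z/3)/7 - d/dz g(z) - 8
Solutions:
 g(z) = C1 - 8*z - 3*exp(8*z/3)/14


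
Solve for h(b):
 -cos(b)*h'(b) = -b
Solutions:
 h(b) = C1 + Integral(b/cos(b), b)


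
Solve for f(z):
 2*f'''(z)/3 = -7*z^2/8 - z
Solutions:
 f(z) = C1 + C2*z + C3*z^2 - 7*z^5/320 - z^4/16


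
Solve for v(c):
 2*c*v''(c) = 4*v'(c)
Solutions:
 v(c) = C1 + C2*c^3


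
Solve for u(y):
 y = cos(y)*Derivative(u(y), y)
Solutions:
 u(y) = C1 + Integral(y/cos(y), y)


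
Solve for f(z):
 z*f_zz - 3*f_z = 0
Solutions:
 f(z) = C1 + C2*z^4


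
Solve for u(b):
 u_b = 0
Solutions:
 u(b) = C1


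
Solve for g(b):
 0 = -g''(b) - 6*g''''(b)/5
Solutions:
 g(b) = C1 + C2*b + C3*sin(sqrt(30)*b/6) + C4*cos(sqrt(30)*b/6)


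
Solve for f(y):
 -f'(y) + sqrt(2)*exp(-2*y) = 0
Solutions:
 f(y) = C1 - sqrt(2)*exp(-2*y)/2


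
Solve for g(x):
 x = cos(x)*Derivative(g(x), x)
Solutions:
 g(x) = C1 + Integral(x/cos(x), x)


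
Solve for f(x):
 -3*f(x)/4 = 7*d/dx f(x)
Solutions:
 f(x) = C1*exp(-3*x/28)


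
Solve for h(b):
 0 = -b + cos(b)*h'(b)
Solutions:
 h(b) = C1 + Integral(b/cos(b), b)


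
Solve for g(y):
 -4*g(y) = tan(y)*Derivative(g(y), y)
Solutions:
 g(y) = C1/sin(y)^4


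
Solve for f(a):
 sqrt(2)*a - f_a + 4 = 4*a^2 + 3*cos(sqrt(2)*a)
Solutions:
 f(a) = C1 - 4*a^3/3 + sqrt(2)*a^2/2 + 4*a - 3*sqrt(2)*sin(sqrt(2)*a)/2


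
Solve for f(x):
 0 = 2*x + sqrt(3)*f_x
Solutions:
 f(x) = C1 - sqrt(3)*x^2/3


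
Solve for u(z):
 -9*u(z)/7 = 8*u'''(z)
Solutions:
 u(z) = C3*exp(-21^(2/3)*z/14) + (C1*sin(3*3^(1/6)*7^(2/3)*z/28) + C2*cos(3*3^(1/6)*7^(2/3)*z/28))*exp(21^(2/3)*z/28)


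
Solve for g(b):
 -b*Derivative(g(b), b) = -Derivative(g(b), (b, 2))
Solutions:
 g(b) = C1 + C2*erfi(sqrt(2)*b/2)


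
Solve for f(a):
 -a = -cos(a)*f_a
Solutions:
 f(a) = C1 + Integral(a/cos(a), a)


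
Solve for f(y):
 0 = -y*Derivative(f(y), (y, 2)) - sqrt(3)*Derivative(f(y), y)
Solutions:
 f(y) = C1 + C2*y^(1 - sqrt(3))


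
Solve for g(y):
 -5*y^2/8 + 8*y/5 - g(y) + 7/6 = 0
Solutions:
 g(y) = -5*y^2/8 + 8*y/5 + 7/6


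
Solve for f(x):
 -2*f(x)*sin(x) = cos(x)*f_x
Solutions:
 f(x) = C1*cos(x)^2
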